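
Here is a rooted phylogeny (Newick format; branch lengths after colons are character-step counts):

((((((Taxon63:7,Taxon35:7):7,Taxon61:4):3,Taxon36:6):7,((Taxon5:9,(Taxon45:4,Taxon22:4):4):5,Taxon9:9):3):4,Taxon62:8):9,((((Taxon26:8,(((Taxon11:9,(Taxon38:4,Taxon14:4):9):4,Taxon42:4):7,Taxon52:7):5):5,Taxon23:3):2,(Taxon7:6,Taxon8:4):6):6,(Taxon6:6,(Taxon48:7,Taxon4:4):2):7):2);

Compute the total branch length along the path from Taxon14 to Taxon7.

48

The path runs Taxon14 → … → MRCA → … → Taxon7; the MRCA is the node subtending (((Taxon26,(((Taxon11,(Taxon38,Taxon14)),Taxon42),Taxon52)),Taxon23),(Taxon7,Taxon8)).
Branch lengths along that path: 4 + 9 + 4 + 7 + 5 + 5 + 2 + 6 + 6 = 48.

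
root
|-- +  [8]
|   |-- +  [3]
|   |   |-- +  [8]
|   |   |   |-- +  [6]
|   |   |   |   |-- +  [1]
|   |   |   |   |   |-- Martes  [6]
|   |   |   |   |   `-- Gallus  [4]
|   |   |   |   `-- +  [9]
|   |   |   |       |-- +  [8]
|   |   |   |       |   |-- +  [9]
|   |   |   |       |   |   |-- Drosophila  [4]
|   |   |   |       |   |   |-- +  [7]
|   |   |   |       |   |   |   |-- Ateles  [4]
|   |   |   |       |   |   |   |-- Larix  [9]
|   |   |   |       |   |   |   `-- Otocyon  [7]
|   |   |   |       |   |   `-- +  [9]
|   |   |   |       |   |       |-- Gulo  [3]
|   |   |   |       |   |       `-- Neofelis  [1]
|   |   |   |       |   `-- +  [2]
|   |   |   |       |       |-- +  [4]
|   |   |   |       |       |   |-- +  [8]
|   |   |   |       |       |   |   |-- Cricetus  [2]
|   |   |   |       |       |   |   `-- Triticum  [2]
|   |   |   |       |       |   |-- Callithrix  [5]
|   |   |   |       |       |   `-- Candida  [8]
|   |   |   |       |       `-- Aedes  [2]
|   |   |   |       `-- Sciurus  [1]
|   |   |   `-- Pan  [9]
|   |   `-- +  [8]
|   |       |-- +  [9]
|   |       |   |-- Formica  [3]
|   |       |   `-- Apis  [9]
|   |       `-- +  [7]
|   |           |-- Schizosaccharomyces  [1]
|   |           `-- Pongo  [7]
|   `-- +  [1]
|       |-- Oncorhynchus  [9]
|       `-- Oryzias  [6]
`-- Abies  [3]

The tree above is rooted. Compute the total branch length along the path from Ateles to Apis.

77

The path runs Ateles → … → MRCA → … → Apis; the MRCA is the node subtending ((((Martes,Gallus),(((Drosophila,(Ateles,Larix,Otocyon),(Gulo,Neofelis)),(((Cricetus,Triticum),Callithrix,Candida),Aedes)),Sciurus)),Pan),((Formica,Apis),(Schizosaccharomyces,Pongo))).
Branch lengths along that path: 4 + 7 + 9 + 8 + 9 + 6 + 8 + 8 + 9 + 9 = 77.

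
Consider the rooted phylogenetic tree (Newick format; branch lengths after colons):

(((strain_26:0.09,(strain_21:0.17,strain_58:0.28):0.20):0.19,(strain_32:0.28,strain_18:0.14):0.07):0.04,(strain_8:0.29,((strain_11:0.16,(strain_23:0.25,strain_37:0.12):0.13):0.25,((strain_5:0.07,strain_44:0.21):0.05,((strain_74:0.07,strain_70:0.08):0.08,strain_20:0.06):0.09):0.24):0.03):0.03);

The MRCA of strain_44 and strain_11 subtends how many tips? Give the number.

8

The MRCA of strain_44 and strain_11 is the node subtending ((strain_11,(strain_23,strain_37)),((strain_5,strain_44),((strain_74,strain_70),strain_20))).
That clade contains 8 terminal taxa: strain_11, strain_20, strain_23, strain_37, strain_44, strain_5, strain_70, strain_74.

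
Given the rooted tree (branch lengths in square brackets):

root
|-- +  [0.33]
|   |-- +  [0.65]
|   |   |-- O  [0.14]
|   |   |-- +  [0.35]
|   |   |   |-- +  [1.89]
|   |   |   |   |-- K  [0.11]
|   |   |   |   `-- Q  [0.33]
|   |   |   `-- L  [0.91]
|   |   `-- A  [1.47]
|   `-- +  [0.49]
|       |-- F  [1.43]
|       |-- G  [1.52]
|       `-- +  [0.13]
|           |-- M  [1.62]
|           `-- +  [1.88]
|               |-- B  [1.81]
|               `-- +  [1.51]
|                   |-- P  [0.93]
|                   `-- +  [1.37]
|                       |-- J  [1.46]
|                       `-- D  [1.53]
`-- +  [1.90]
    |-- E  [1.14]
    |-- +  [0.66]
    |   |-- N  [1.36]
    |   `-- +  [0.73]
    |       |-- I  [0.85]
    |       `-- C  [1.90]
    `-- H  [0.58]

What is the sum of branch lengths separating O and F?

2.71

The path runs O → … → MRCA → … → F; the MRCA is the node subtending ((O,((K,Q),L),A),(F,G,(M,(B,(P,(J,D)))))).
Branch lengths along that path: 0.14 + 0.65 + 0.49 + 1.43 = 2.71.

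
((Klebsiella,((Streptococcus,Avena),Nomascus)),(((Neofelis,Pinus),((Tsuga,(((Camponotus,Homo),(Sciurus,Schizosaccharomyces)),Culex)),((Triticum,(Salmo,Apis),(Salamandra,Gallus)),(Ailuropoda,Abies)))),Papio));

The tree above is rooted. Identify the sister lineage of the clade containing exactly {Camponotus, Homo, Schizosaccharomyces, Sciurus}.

The clade containing exactly {Camponotus, Homo, Schizosaccharomyces, Sciurus} attaches to the tree at the node subtending (((Camponotus,Homo),(Sciurus,Schizosaccharomyces)),Culex).
The other lineage descending from that same node — the sister group — is the single tip Culex.

Culex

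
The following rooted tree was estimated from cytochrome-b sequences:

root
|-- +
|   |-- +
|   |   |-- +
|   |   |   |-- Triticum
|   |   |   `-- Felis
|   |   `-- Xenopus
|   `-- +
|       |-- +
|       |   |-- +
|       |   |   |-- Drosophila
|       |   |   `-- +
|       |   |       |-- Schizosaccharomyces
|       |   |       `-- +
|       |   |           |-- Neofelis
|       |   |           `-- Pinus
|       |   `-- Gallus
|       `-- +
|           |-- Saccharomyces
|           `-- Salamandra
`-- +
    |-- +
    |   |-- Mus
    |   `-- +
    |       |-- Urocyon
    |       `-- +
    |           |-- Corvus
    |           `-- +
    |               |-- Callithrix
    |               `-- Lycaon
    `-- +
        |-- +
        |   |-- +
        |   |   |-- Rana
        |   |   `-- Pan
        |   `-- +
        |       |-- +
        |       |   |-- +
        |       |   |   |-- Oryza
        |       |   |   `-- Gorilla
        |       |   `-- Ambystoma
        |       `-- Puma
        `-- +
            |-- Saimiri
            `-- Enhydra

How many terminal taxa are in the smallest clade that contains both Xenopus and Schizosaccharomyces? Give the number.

10

The MRCA of Xenopus and Schizosaccharomyces is the node subtending (((Triticum,Felis),Xenopus),(((Drosophila,(Schizosaccharomyces,(Neofelis,Pinus))),Gallus),(Saccharomyces,Salamandra))).
That clade contains 10 terminal taxa: Drosophila, Felis, Gallus, Neofelis, Pinus, Saccharomyces, Salamandra, Schizosaccharomyces, Triticum, Xenopus.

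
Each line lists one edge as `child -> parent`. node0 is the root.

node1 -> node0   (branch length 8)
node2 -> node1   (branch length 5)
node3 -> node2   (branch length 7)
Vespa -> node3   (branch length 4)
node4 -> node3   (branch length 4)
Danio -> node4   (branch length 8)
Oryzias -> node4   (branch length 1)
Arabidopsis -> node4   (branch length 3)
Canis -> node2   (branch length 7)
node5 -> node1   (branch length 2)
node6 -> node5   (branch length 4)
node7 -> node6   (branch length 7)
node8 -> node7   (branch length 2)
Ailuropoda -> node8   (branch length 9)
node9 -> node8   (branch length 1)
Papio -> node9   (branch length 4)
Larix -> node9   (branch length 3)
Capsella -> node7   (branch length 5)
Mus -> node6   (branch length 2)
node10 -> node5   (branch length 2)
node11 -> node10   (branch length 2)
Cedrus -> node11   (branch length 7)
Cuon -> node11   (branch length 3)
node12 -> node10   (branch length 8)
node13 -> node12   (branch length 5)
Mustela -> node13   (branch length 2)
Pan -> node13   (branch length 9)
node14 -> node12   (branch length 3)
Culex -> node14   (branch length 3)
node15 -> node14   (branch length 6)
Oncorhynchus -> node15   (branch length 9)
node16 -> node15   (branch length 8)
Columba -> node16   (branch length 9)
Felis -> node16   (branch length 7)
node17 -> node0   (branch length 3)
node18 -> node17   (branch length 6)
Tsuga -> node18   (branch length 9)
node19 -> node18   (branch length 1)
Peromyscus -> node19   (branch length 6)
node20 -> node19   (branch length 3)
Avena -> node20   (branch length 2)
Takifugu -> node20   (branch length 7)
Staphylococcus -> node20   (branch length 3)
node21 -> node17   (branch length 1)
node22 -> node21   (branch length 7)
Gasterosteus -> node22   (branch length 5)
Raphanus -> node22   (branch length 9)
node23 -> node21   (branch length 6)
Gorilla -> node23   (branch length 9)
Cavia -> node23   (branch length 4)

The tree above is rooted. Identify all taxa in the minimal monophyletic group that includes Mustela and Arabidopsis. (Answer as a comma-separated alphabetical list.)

Tracing Mustela: it sits inside (Mustela,Pan).
Tracing Arabidopsis: it sits inside (Danio,Oryzias,Arabidopsis).
The smallest clade enclosing both is (((Vespa,(Danio,Oryzias,Arabidopsis)),Canis),((((Ailuropoda,(Papio,Larix)),Capsella),Mus),((Cedrus,Cuon),((Mustela,Pan),(Culex,(Oncorhynchus,(Columba,Felis))))))); the answer is its 18 terminal taxa in alphabetical order.

Ailuropoda, Arabidopsis, Canis, Capsella, Cedrus, Columba, Culex, Cuon, Danio, Felis, Larix, Mus, Mustela, Oncorhynchus, Oryzias, Pan, Papio, Vespa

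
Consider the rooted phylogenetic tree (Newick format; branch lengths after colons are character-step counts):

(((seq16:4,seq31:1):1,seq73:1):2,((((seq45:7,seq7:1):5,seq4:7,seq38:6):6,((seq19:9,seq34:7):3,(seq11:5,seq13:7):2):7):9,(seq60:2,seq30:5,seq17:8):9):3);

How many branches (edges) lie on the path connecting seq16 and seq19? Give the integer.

8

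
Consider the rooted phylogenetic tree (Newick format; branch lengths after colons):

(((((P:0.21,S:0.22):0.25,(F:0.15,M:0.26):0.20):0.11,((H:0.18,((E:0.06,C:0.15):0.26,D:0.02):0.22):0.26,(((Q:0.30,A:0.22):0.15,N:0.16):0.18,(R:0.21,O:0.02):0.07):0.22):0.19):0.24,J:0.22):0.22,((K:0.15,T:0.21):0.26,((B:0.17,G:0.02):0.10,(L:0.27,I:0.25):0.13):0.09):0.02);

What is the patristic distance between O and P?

The path runs O → … → MRCA → … → P; the MRCA is the node subtending (((P,S),(F,M)),((H,((E,C),D)),(((Q,A),N),(R,O)))).
Branch lengths along that path: 0.02 + 0.07 + 0.22 + 0.19 + 0.11 + 0.25 + 0.21 = 1.07.

1.07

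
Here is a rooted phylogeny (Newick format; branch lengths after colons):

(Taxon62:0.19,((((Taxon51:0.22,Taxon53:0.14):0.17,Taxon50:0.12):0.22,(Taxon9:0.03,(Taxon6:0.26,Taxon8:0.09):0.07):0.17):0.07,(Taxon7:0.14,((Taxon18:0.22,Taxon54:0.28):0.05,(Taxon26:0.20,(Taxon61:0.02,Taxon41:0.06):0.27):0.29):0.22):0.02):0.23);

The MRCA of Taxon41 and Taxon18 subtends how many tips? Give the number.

The MRCA of Taxon41 and Taxon18 is the node subtending ((Taxon18,Taxon54),(Taxon26,(Taxon61,Taxon41))).
That clade contains 5 terminal taxa: Taxon18, Taxon26, Taxon41, Taxon54, Taxon61.

5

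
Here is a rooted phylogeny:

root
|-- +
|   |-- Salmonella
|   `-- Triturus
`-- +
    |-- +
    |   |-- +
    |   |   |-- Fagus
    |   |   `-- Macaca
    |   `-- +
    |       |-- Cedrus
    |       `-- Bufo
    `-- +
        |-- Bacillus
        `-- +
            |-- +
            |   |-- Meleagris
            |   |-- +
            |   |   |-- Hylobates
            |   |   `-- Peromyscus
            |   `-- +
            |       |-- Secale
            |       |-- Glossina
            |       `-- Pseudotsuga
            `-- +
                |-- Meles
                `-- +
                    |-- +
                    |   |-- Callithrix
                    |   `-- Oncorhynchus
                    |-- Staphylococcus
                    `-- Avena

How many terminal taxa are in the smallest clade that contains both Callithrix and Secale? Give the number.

The MRCA of Callithrix and Secale is the node subtending ((Meleagris,(Hylobates,Peromyscus),(Secale,Glossina,Pseudotsuga)),(Meles,((Callithrix,Oncorhynchus),Staphylococcus,Avena))).
That clade contains 11 terminal taxa: Avena, Callithrix, Glossina, Hylobates, Meleagris, Meles, Oncorhynchus, Peromyscus, Pseudotsuga, Secale, Staphylococcus.

11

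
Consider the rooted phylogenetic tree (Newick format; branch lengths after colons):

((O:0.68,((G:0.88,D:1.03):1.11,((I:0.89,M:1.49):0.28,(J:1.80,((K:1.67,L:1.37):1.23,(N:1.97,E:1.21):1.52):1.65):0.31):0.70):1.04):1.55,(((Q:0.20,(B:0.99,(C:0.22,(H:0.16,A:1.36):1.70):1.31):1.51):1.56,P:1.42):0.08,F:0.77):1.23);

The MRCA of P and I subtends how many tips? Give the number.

17

The MRCA of P and I is the root, so the clade is the entire tree.
That clade contains 17 terminal taxa: A, B, C, D, E, F, G, H, I, J, K, L, M, N, O, P, Q.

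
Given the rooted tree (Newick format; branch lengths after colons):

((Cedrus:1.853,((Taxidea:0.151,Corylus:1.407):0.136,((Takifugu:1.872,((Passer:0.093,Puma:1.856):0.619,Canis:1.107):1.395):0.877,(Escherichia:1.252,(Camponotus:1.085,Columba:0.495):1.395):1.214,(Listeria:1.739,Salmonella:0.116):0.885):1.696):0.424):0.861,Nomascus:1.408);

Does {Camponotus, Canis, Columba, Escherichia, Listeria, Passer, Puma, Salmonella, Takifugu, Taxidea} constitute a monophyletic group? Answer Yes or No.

The MRCA of the listed taxa subtends ((Taxidea,Corylus),((Takifugu,((Passer,Puma),Canis)),(Escherichia,(Camponotus,Columba)),(Listeria,Salmonella))).
That clade also contains Corylus, which is not in the proposed group, so the group is not monophyletic.

No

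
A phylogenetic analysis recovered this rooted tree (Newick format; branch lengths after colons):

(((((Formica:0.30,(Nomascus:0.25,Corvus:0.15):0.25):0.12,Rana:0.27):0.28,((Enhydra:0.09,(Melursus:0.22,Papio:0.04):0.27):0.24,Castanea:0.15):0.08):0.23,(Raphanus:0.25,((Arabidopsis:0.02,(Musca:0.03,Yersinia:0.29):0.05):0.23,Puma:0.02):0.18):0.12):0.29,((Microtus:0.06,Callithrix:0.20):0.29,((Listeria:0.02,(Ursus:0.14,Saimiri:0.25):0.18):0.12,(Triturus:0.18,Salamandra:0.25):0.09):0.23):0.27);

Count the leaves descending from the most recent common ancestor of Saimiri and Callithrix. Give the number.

7

The MRCA of Saimiri and Callithrix is the node subtending ((Microtus,Callithrix),((Listeria,(Ursus,Saimiri)),(Triturus,Salamandra))).
That clade contains 7 terminal taxa: Callithrix, Listeria, Microtus, Saimiri, Salamandra, Triturus, Ursus.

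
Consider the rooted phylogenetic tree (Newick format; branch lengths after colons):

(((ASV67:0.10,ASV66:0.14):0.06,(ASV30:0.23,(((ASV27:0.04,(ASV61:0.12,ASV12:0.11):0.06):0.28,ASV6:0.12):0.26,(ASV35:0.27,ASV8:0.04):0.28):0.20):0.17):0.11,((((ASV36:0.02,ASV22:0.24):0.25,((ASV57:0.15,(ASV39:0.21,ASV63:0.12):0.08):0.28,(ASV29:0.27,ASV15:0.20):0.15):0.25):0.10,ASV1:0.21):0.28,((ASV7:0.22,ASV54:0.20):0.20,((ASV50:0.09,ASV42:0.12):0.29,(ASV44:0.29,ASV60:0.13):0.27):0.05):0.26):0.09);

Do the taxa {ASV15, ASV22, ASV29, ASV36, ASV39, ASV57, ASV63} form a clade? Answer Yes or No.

Yes

The most recent common ancestor of these taxa subtends ((ASV36,ASV22),((ASV57,(ASV39,ASV63)),(ASV29,ASV15))).
That clade has exactly 7 tips — every listed taxon and nothing else — so the group is monophyletic.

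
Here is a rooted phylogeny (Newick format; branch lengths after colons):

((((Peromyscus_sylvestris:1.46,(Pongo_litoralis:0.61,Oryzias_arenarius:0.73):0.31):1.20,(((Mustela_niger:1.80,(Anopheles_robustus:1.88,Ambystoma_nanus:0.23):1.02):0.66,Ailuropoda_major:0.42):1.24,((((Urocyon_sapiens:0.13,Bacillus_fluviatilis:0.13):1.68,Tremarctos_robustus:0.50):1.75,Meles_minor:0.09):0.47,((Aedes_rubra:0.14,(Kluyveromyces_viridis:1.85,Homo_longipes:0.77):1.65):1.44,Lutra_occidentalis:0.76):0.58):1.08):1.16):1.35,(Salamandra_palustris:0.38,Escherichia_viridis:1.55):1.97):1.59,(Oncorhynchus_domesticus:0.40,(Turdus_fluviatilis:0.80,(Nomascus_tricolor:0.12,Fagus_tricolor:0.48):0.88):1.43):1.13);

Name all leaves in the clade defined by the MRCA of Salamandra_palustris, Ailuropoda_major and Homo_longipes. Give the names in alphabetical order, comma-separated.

Tracing Salamandra_palustris: it sits inside (Salamandra_palustris,Escherichia_viridis).
Tracing Ailuropoda_major: it sits inside ((Mustela_niger,(Anopheles_robustus,Ambystoma_nanus)),Ailuropoda_major).
Tracing Homo_longipes: it sits inside (Kluyveromyces_viridis,Homo_longipes).
The smallest clade enclosing all 3 is (((Peromyscus_sylvestris,(Pongo_litoralis,Oryzias_arenarius)),(((Mustela_niger,(Anopheles_robustus,Ambystoma_nanus)),Ailuropoda_major),((((Urocyon_sapiens,Bacillus_fluviatilis),Tremarctos_robustus),Meles_minor),((Aedes_rubra,(Kluyveromyces_viridis,Homo_longipes)),Lutra_occidentalis)))),(Salamandra_palustris,Escherichia_viridis)); the answer is its 17 terminal taxa in alphabetical order.

Aedes_rubra, Ailuropoda_major, Ambystoma_nanus, Anopheles_robustus, Bacillus_fluviatilis, Escherichia_viridis, Homo_longipes, Kluyveromyces_viridis, Lutra_occidentalis, Meles_minor, Mustela_niger, Oryzias_arenarius, Peromyscus_sylvestris, Pongo_litoralis, Salamandra_palustris, Tremarctos_robustus, Urocyon_sapiens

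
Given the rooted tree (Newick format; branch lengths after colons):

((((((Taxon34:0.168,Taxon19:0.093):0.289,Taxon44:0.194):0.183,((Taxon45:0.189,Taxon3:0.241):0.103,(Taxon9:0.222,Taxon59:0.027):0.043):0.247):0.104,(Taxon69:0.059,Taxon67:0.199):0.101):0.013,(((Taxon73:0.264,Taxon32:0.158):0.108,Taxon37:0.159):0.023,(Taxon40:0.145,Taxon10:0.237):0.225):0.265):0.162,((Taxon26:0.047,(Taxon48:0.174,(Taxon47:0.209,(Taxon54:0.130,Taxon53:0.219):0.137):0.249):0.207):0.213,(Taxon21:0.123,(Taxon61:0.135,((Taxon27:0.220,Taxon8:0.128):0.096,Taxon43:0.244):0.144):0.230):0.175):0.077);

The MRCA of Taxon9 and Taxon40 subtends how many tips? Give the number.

14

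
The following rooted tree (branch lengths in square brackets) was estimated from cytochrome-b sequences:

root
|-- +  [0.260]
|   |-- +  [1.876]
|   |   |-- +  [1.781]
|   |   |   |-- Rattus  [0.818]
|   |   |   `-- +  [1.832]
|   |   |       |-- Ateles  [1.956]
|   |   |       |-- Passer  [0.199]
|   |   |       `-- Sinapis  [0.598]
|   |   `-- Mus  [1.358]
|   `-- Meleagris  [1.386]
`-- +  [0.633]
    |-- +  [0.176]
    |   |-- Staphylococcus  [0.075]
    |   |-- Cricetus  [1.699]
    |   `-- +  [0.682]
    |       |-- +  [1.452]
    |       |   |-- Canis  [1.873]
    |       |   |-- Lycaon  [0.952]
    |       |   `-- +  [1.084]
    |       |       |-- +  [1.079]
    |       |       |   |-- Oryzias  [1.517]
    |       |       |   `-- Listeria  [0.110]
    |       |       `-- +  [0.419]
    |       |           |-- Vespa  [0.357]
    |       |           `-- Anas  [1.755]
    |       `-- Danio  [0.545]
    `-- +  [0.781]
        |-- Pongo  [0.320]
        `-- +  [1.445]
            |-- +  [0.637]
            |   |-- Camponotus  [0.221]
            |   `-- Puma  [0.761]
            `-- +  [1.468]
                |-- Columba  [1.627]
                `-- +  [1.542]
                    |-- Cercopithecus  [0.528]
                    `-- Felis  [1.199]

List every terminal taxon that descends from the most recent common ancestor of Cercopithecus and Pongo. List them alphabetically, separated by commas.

Camponotus, Cercopithecus, Columba, Felis, Pongo, Puma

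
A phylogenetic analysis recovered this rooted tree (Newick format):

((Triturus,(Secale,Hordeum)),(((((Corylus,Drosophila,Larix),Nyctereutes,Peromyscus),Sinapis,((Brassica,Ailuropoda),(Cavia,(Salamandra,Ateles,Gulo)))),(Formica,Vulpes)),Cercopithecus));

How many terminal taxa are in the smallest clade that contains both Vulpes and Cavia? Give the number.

14

The MRCA of Vulpes and Cavia is the node subtending ((((Corylus,Drosophila,Larix),Nyctereutes,Peromyscus),Sinapis,((Brassica,Ailuropoda),(Cavia,(Salamandra,Ateles,Gulo)))),(Formica,Vulpes)).
That clade contains 14 terminal taxa: Ailuropoda, Ateles, Brassica, Cavia, Corylus, Drosophila, Formica, Gulo, Larix, Nyctereutes, Peromyscus, Salamandra, Sinapis, Vulpes.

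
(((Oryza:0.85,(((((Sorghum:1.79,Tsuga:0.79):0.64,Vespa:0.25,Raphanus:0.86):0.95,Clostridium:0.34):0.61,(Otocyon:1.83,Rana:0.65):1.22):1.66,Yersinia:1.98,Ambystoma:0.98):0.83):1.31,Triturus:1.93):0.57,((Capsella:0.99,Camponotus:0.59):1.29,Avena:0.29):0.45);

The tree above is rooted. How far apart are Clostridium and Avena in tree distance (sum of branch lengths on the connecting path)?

6.06

The path runs Clostridium → … → MRCA → … → Avena; the MRCA is the root of the tree.
Branch lengths along that path: 0.34 + 0.61 + 1.66 + 0.83 + 1.31 + 0.57 + 0.45 + 0.29 = 6.06.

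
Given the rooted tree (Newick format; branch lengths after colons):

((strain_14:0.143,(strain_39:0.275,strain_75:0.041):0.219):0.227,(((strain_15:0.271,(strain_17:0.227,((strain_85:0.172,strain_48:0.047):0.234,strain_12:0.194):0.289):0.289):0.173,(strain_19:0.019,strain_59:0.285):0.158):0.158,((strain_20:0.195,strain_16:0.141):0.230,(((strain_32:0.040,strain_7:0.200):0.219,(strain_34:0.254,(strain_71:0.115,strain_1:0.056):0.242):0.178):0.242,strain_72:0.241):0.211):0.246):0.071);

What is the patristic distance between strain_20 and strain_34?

1.310

The path runs strain_20 → … → MRCA → … → strain_34; the MRCA is the node subtending ((strain_20,strain_16),(((strain_32,strain_7),(strain_34,(strain_71,strain_1))),strain_72)).
Branch lengths along that path: 0.195 + 0.230 + 0.211 + 0.242 + 0.178 + 0.254 = 1.310.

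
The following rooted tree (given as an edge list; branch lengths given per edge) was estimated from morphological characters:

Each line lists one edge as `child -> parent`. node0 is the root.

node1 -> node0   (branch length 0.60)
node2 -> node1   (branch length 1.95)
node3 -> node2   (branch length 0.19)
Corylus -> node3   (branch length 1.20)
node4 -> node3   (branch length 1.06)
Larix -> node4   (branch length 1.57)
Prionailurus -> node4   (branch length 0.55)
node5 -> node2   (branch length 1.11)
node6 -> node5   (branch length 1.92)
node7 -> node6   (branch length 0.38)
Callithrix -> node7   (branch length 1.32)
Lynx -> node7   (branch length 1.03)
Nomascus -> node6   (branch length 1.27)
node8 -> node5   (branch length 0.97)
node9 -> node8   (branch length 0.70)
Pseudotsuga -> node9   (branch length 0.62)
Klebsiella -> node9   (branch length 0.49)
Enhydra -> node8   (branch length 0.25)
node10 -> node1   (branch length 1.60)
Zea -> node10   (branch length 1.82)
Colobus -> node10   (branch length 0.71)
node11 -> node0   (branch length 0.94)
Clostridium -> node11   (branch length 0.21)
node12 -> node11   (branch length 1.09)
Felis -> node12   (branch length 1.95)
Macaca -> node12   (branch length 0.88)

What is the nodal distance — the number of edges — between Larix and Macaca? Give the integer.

8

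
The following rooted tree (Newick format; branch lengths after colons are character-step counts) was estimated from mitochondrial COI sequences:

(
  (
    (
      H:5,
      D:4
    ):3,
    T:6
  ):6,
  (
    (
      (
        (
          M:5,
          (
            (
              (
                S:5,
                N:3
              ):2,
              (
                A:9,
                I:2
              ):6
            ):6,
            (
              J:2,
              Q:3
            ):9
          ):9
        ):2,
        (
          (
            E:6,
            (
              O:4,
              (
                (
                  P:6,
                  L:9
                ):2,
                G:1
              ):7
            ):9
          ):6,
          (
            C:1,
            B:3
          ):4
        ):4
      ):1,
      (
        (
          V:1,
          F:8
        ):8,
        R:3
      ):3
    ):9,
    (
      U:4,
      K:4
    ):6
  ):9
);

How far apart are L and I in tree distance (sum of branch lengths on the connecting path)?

62

The path runs L → … → MRCA → … → I; the MRCA is the node subtending ((M,(((S,N),(A,I)),(J,Q))),((E,(O,((P,L),G))),(C,B))).
Branch lengths along that path: 9 + 2 + 7 + 9 + 6 + 4 + 2 + 9 + 6 + 6 + 2 = 62.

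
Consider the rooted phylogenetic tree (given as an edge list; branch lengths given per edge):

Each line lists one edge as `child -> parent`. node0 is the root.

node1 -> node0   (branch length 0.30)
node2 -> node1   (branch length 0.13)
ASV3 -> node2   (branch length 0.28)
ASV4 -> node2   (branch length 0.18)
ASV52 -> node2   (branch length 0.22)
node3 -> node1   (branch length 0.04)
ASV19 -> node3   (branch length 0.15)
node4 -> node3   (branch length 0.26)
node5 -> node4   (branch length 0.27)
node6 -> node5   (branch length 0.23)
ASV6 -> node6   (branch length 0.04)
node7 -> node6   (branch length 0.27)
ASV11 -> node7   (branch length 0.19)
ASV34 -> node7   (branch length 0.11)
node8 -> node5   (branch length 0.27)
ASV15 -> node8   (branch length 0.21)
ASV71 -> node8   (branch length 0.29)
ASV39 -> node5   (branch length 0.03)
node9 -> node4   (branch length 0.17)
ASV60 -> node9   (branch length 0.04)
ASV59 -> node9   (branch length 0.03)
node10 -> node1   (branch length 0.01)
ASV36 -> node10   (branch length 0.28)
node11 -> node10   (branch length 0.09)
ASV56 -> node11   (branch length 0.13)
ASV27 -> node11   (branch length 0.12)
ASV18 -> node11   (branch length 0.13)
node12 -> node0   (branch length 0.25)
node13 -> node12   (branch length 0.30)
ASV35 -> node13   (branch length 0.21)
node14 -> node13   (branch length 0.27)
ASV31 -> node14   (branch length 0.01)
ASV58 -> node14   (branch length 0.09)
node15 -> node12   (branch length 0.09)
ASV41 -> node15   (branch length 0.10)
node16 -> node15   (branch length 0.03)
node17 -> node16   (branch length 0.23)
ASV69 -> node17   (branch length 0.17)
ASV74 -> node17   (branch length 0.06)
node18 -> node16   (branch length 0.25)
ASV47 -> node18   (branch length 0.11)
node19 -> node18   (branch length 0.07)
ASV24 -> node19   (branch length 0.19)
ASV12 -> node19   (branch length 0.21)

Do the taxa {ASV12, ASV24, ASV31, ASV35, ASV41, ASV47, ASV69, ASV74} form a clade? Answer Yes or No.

No

The MRCA of the listed taxa subtends ((ASV35,(ASV31,ASV58)),(ASV41,((ASV69,ASV74),(ASV47,(ASV24,ASV12))))).
That clade also contains ASV58, which is not in the proposed group, so the group is not monophyletic.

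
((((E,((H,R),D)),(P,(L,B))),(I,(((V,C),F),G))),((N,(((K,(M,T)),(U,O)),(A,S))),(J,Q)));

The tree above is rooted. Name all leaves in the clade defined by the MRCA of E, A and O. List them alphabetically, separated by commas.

Tracing E: it sits inside (E,((H,R),D)).
Tracing A: it sits inside (A,S).
Tracing O: it sits inside (U,O).
The smallest clade enclosing all 3 is the whole tree (their MRCA is the root), so the answer is all 22 tips in alphabetical order.

A, B, C, D, E, F, G, H, I, J, K, L, M, N, O, P, Q, R, S, T, U, V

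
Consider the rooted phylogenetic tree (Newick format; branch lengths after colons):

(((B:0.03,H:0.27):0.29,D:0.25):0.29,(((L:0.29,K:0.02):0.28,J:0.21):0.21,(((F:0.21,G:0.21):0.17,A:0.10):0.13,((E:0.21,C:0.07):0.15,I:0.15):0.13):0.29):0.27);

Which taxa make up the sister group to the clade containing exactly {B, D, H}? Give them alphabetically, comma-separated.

A, C, E, F, G, I, J, K, L

The clade containing exactly {B, D, H} attaches directly to the root of the tree.
The other lineage descending from that same node — the sister group — is (((L,K),J),(((F,G),A),((E,C),I))); its 9 tips in alphabetical order are the answer.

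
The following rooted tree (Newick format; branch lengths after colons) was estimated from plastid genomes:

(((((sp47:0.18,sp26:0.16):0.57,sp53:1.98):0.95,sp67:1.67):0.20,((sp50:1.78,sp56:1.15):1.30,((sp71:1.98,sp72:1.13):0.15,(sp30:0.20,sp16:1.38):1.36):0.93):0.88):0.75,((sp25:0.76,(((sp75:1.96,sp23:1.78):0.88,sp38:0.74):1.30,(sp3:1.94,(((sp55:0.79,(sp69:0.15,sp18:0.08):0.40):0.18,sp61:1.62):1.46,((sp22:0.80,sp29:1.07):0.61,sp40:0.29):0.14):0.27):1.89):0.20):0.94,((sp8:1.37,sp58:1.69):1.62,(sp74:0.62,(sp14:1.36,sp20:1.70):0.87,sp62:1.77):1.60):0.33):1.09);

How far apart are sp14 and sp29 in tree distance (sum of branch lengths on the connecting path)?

9.28

The path runs sp14 → … → MRCA → … → sp29; the MRCA is the node subtending ((sp25,(((sp75,sp23),sp38),(sp3,(((sp55,(sp69,sp18)),sp61),((sp22,sp29),sp40))))),((sp8,sp58),(sp74,(sp14,sp20),sp62))).
Branch lengths along that path: 1.36 + 0.87 + 1.60 + 0.33 + 0.94 + 0.20 + 1.89 + 0.27 + 0.14 + 0.61 + 1.07 = 9.28.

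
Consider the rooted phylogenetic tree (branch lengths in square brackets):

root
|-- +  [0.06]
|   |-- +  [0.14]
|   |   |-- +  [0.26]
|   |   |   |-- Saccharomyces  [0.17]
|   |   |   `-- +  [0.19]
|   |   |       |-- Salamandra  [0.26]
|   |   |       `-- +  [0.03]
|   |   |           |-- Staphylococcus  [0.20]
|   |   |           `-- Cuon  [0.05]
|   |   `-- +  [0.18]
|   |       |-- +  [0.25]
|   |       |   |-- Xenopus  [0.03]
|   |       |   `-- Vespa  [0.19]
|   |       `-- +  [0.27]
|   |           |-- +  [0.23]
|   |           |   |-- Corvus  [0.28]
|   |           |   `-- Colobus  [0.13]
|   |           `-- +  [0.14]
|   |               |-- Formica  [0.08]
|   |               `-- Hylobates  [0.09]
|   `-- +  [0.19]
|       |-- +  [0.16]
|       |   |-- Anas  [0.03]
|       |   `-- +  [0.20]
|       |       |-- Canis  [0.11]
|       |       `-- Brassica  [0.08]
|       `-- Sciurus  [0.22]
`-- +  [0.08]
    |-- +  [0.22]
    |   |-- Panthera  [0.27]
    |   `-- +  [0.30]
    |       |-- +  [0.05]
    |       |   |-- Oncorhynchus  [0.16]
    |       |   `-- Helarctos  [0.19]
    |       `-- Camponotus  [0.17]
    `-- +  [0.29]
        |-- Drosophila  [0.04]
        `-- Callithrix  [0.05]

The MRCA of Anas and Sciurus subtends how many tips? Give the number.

The MRCA of Anas and Sciurus is the node subtending ((Anas,(Canis,Brassica)),Sciurus).
That clade contains 4 terminal taxa: Anas, Brassica, Canis, Sciurus.

4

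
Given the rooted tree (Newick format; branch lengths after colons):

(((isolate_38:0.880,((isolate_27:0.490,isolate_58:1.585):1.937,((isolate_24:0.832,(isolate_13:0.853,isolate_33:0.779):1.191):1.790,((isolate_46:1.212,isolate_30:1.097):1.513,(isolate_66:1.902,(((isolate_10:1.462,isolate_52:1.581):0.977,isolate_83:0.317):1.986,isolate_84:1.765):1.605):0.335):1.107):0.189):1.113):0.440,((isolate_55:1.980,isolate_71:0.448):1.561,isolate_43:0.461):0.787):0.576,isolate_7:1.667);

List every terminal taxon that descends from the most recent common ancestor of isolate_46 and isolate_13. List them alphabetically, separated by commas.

Tracing isolate_46: it sits inside (isolate_46,isolate_30).
Tracing isolate_13: it sits inside (isolate_13,isolate_33).
The smallest clade enclosing both is ((isolate_24,(isolate_13,isolate_33)),((isolate_46,isolate_30),(isolate_66,(((isolate_10,isolate_52),isolate_83),isolate_84)))); the answer is its 10 terminal taxa in alphabetical order.

isolate_10, isolate_13, isolate_24, isolate_30, isolate_33, isolate_46, isolate_52, isolate_66, isolate_83, isolate_84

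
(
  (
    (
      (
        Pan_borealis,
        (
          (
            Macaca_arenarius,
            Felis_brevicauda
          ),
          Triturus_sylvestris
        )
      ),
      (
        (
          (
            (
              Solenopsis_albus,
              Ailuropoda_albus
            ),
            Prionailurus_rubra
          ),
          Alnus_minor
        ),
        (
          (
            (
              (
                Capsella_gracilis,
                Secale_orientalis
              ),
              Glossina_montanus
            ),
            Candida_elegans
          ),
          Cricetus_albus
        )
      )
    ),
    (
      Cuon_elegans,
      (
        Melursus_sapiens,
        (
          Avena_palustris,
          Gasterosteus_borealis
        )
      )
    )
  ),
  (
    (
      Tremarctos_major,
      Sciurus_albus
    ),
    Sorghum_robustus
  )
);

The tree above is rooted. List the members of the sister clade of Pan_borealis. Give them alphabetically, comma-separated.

Felis_brevicauda, Macaca_arenarius, Triturus_sylvestris

Pan_borealis attaches to the tree at the node subtending (Pan_borealis,((Macaca_arenarius,Felis_brevicauda),Triturus_sylvestris)).
The other lineage descending from that same node — the sister group — is ((Macaca_arenarius,Felis_brevicauda),Triturus_sylvestris); its 3 tips in alphabetical order are the answer.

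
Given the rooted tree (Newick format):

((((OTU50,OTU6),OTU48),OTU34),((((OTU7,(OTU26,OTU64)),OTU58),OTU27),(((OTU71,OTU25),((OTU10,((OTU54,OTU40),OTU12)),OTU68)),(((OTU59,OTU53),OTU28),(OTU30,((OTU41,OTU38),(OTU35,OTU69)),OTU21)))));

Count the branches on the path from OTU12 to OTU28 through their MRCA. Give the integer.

8

The MRCA of OTU12 and OTU28 is the node subtending (((OTU71,OTU25),((OTU10,((OTU54,OTU40),OTU12)),OTU68)),(((OTU59,OTU53),OTU28),(OTU30,((OTU41,OTU38),(OTU35,OTU69)),OTU21))).
From OTU12 up to that node: 5 branches. From OTU28 up to the same node: 3 branches. Total: 5 + 3 = 8.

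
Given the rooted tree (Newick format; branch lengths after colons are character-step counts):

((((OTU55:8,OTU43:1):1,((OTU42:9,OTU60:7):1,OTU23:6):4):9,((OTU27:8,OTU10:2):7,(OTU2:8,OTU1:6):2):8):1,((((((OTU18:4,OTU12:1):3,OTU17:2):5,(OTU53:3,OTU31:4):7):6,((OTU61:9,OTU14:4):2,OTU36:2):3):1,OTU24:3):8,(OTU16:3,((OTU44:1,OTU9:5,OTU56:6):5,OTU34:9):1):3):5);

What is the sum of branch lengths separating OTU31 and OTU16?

32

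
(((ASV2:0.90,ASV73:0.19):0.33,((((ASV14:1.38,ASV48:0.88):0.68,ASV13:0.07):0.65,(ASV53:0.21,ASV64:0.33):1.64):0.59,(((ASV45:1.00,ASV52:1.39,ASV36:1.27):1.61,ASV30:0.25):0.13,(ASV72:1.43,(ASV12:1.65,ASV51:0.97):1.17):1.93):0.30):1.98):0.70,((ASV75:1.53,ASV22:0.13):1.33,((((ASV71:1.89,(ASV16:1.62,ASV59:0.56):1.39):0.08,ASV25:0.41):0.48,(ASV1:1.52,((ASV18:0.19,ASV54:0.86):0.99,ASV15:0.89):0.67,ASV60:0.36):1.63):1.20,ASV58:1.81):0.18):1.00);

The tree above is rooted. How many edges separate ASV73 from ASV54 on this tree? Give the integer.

10

The MRCA of ASV73 and ASV54 is the root of the tree.
From ASV73 up to that node: 3 branches. From ASV54 up to the same node: 7 branches. Total: 3 + 7 = 10.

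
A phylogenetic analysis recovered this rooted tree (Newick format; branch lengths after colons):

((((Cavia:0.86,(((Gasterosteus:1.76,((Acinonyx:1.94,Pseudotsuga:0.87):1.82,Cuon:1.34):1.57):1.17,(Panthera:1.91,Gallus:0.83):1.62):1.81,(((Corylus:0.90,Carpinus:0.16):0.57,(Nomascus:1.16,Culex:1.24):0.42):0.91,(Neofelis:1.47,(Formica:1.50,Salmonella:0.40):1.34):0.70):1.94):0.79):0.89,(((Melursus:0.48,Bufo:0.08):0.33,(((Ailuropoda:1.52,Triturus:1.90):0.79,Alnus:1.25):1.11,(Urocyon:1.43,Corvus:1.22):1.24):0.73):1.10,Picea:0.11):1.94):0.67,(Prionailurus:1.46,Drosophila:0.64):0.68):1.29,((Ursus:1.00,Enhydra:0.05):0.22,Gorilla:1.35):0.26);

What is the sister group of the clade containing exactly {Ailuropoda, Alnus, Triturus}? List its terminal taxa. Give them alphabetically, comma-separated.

Corvus, Urocyon

The clade containing exactly {Ailuropoda, Alnus, Triturus} attaches to the tree at the node subtending (((Ailuropoda,Triturus),Alnus),(Urocyon,Corvus)).
The other lineage descending from that same node — the sister group — is (Urocyon,Corvus); its 2 tips in alphabetical order are the answer.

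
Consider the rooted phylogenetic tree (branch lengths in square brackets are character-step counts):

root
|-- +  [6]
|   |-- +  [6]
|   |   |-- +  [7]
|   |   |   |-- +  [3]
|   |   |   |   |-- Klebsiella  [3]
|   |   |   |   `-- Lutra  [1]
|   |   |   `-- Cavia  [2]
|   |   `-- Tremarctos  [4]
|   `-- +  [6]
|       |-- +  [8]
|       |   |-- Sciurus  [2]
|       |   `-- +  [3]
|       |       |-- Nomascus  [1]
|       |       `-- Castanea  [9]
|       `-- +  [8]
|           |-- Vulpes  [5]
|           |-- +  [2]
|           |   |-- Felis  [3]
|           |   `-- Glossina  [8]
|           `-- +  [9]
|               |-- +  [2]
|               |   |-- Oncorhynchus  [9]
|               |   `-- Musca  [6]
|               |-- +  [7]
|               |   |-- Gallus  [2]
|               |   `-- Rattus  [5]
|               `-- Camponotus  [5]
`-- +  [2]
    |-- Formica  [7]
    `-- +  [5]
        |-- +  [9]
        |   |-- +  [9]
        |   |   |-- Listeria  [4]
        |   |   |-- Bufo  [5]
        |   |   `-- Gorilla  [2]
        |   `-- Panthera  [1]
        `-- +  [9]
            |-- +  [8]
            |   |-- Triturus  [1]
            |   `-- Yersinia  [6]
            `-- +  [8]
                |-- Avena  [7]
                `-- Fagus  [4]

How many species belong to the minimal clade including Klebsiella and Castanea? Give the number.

15

The MRCA of Klebsiella and Castanea is the node subtending ((((Klebsiella,Lutra),Cavia),Tremarctos),((Sciurus,(Nomascus,Castanea)),(Vulpes,(Felis,Glossina),((Oncorhynchus,Musca),(Gallus,Rattus),Camponotus)))).
That clade contains 15 terminal taxa: Camponotus, Castanea, Cavia, Felis, Gallus, Glossina, Klebsiella, Lutra, Musca, Nomascus, Oncorhynchus, Rattus, Sciurus, Tremarctos, Vulpes.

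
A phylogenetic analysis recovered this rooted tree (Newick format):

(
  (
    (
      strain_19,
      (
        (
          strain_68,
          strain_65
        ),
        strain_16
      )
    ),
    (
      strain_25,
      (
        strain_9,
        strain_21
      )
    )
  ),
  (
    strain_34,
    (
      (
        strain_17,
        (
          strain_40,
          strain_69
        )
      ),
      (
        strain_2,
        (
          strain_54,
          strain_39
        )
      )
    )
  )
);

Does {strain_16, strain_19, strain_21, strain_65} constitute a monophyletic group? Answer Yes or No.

No

The MRCA of the listed taxa subtends ((strain_19,((strain_68,strain_65),strain_16)),(strain_25,(strain_9,strain_21))).
That clade also contains strain_25, strain_68, strain_9, which are not in the proposed group, so the group is not monophyletic.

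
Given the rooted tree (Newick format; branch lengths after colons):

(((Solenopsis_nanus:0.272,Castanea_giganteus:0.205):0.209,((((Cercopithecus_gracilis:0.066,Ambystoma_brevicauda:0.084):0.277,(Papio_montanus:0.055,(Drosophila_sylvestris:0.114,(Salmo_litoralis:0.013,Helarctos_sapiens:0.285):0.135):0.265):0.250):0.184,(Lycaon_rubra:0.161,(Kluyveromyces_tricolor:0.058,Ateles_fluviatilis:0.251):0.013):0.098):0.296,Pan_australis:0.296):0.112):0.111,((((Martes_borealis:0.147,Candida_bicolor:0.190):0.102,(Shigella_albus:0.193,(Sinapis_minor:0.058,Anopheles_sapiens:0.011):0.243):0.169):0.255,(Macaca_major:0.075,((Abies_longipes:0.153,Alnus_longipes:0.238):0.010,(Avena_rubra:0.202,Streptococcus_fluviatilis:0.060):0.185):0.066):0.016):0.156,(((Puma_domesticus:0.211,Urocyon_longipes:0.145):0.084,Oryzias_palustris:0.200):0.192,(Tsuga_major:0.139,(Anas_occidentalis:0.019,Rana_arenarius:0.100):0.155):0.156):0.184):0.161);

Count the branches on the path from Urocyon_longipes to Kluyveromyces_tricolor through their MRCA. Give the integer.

The MRCA of Urocyon_longipes and Kluyveromyces_tricolor is the root of the tree.
From Urocyon_longipes up to that node: 5 branches. From Kluyveromyces_tricolor up to the same node: 6 branches. Total: 5 + 6 = 11.

11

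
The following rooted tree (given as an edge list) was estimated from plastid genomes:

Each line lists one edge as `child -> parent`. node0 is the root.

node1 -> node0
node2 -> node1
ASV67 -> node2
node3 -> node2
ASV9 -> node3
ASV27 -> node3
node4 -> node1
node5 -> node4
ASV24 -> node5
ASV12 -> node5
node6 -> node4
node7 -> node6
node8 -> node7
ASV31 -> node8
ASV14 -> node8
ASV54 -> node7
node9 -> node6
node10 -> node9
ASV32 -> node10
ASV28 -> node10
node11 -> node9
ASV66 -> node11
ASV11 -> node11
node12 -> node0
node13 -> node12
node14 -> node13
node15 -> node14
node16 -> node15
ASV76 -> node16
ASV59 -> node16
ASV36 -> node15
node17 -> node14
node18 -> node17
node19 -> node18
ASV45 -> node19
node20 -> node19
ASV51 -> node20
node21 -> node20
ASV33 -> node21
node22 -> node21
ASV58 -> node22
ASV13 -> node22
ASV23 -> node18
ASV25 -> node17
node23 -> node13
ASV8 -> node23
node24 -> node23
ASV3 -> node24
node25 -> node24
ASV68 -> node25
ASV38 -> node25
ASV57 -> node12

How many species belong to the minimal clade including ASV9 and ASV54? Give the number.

The MRCA of ASV9 and ASV54 is the node subtending ((ASV67,(ASV9,ASV27)),((ASV24,ASV12),(((ASV31,ASV14),ASV54),((ASV32,ASV28),(ASV66,ASV11))))).
That clade contains 12 terminal taxa: ASV11, ASV12, ASV14, ASV24, ASV27, ASV28, ASV31, ASV32, ASV54, ASV66, ASV67, ASV9.

12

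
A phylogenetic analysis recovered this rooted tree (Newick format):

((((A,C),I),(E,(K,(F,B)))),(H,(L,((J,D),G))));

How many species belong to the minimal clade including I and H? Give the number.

12

The MRCA of I and H is the root, so the clade is the entire tree.
That clade contains 12 terminal taxa: A, B, C, D, E, F, G, H, I, J, K, L.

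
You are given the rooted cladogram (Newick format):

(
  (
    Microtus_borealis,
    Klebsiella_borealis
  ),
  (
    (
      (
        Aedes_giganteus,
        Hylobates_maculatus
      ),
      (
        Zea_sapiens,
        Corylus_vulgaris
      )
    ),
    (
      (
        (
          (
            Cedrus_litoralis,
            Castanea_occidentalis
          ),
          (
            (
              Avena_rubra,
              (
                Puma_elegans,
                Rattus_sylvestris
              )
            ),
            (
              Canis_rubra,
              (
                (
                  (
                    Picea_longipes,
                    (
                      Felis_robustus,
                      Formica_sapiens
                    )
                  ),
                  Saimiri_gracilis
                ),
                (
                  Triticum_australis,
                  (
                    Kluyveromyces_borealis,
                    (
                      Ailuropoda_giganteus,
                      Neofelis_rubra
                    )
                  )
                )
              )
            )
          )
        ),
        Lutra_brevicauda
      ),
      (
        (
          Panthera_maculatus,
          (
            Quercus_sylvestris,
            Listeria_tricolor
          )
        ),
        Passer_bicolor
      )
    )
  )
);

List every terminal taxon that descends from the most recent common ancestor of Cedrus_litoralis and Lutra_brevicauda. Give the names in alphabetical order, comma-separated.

Tracing Cedrus_litoralis: it sits inside (Cedrus_litoralis,Castanea_occidentalis).
Tracing Lutra_brevicauda: it sits inside (((Cedrus_litoralis,Castanea_occidentalis),((Avena_rubra,(Puma_elegans,Rattus_sylvestris)),(Canis_rubra,(((Picea_longipes,(Felis_robustus,Formica_sapiens)),Saimiri_gracilis),(Triticum_australis,(Kluyveromyces_borealis,(Ailuropoda_giganteus,Neofelis_rubra))))))),Lutra_brevicauda).
The smallest clade enclosing both is (((Cedrus_litoralis,Castanea_occidentalis),((Avena_rubra,(Puma_elegans,Rattus_sylvestris)),(Canis_rubra,(((Picea_longipes,(Felis_robustus,Formica_sapiens)),Saimiri_gracilis),(Triticum_australis,(Kluyveromyces_borealis,(Ailuropoda_giganteus,Neofelis_rubra))))))),Lutra_brevicauda); the answer is its 15 terminal taxa in alphabetical order.

Ailuropoda_giganteus, Avena_rubra, Canis_rubra, Castanea_occidentalis, Cedrus_litoralis, Felis_robustus, Formica_sapiens, Kluyveromyces_borealis, Lutra_brevicauda, Neofelis_rubra, Picea_longipes, Puma_elegans, Rattus_sylvestris, Saimiri_gracilis, Triticum_australis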